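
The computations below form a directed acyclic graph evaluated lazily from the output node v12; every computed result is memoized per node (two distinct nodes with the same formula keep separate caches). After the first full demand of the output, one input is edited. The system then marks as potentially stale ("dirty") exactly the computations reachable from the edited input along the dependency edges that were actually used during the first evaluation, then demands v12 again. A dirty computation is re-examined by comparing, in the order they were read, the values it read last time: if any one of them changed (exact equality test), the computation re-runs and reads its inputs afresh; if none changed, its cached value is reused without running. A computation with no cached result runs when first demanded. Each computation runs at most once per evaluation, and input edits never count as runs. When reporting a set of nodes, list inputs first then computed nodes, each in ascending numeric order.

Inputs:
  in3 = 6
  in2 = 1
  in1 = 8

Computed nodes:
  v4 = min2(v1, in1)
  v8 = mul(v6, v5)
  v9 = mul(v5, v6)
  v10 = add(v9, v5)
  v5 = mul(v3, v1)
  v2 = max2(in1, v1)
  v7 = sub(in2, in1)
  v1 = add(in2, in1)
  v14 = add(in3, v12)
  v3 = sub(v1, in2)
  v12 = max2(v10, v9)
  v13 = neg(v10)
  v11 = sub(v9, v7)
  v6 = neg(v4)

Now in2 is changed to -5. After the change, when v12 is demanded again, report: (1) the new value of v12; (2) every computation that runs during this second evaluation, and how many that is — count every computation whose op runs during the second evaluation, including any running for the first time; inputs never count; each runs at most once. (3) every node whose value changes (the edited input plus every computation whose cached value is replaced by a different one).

First demand of the output computes:
  v1 = add(1, 8) = 9
  v3 = sub(9, 1) = 8
  v4 = min2(9, 8) = 8
  v5 = mul(8, 9) = 72
  v6 = neg(8) = -8
  v9 = mul(72, -8) = -576
  v10 = add(-576, 72) = -504
  v12 = max2(-504, -576) = -504

After the edit, cleaning proceeds:
  v1: a read changed (in2 1->-5) — executes, giving 3.
  v3: a read changed (v1 9->3; in2 1->-5) — executes, giving 8 — identical to its old value.
  v4: a read changed (v1 9->3) — executes, giving 3.
  v5: a read changed (v1 9->3) — executes, giving 24.
  v6: a read changed (v4 8->3) — executes, giving -3.
  v9: a read changed (v5 72->24; v6 -8->-3) — executes, giving -72.
  v10: a read changed (v9 -576->-72; v5 72->24) — executes, giving -48.
  v12: a read changed (v10 -504->-48; v9 -576->-72) — executes, giving -48.

Demanding v12 again yields -48.
8 computations run: v1, v3, v4, v5, v6, v9, v10, v12.
The nodes whose values change: in2, v1, v4, v5, v6, v9, v10, v12.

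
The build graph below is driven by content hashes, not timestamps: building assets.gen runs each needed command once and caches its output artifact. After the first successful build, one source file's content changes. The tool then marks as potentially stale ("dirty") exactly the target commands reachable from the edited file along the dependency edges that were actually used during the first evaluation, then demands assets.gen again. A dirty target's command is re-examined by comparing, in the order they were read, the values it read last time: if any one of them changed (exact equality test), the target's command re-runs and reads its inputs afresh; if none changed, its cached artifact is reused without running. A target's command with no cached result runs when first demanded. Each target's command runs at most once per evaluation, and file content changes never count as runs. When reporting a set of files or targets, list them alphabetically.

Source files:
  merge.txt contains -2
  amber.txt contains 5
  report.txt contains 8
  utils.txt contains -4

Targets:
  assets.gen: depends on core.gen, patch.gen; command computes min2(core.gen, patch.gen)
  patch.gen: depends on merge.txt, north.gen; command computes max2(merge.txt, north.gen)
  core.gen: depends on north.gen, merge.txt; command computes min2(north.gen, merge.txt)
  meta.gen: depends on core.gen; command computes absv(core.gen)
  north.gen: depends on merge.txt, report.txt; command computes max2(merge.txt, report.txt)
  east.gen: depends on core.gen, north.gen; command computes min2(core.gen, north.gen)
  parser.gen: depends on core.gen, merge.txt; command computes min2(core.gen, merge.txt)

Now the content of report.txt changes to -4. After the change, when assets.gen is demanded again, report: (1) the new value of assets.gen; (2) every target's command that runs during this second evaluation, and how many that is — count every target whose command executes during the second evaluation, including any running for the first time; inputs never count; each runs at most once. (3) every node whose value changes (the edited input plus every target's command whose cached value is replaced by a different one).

Initial pass — values computed on the first demand:
  north.gen = max2(-2, 8) = 8
  core.gen = min2(8, -2) = -2
  patch.gen = max2(-2, 8) = 8
  assets.gen = min2(-2, 8) = -2

Second demand — change propagation:
  north.gen: re-runs because report.txt 8->-4; new result -2.
  core.gen: re-runs because north.gen 8->-2; new result -2 (unchanged).
  patch.gen: re-runs because north.gen 8->-2; new result -2.
  assets.gen: re-runs because patch.gen 8->-2; new result -2 (unchanged).

assets.gen now evaluates to -2.
Run set: assets.gen, core.gen, north.gen, patch.gen (4 run).
Changed values: north.gen, patch.gen, report.txt.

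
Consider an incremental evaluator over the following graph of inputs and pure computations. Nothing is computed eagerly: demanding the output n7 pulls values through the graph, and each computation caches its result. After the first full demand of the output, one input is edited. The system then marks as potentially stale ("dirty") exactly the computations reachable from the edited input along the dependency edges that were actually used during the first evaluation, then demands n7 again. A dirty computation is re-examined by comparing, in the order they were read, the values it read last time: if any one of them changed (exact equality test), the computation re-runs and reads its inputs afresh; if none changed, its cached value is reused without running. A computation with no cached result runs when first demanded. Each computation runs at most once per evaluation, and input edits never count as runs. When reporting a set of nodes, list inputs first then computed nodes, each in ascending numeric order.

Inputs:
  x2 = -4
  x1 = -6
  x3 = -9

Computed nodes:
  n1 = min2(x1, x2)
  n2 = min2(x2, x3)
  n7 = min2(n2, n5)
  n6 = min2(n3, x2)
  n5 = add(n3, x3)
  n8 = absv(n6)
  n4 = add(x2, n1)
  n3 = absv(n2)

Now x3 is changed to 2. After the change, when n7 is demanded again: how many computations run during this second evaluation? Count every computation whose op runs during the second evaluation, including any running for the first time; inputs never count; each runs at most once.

Run set: n2, n3, n5, n7 (4 run).

Initial pass — values computed on the first demand:
  n2 = min2(-4, -9) = -9
  n3 = absv(-9) = 9
  n5 = add(9, -9) = 0
  n7 = min2(-9, 0) = -9

Second demand — change propagation:
  n2: re-runs because x3 -9->2; new result -4.
  n3: re-runs because n2 -9->-4; new result 4.
  n5: re-runs because n3 9->4; x3 -9->2; new result 6.
  n7: re-runs because n2 -9->-4; n5 0->6; new result -4.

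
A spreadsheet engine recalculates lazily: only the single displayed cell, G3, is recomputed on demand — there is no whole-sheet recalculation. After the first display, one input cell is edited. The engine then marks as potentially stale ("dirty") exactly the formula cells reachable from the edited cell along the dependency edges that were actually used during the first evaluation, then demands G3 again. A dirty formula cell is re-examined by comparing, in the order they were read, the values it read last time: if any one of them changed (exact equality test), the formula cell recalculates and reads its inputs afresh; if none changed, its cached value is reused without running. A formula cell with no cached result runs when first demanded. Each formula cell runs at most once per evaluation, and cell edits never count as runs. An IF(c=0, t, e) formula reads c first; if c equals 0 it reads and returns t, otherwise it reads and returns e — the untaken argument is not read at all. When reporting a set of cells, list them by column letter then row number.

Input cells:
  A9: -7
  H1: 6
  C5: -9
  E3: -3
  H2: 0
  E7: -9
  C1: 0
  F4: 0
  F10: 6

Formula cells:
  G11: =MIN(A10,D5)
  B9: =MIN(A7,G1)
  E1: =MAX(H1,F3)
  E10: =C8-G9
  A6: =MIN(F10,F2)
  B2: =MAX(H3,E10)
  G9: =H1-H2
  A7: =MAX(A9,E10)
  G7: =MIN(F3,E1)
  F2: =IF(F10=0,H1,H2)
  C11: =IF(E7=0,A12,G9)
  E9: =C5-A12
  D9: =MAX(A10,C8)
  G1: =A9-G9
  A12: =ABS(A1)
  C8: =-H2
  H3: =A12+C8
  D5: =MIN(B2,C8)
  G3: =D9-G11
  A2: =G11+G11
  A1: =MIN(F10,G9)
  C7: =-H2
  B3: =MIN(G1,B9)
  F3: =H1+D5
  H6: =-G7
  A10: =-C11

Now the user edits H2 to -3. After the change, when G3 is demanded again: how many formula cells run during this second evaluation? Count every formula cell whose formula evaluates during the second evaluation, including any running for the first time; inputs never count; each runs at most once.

Formula cells that run: A1, A10, B2, C8, C11, D5, D9, E10, G3, G9, G11, H3 — 12 in total.
Key observation: the cutoff stops propagation at A12 — its inputs' values are unchanged, so it reuses its cache.

First evaluation (everything demanded from the output):
  C8 = -(0) = 0
  G9 = 6 - 0 = 6
  A1 = MIN(6, 6) = 6
  A12 = ABS(6) = 6
  C11 = IF(E7=0: E7=-9 -> else branch G9) = 6
  A10 = -(6) = -6
  D9 = MAX(-6, 0) = 0
  E10 = 0 - 6 = -6
  H3 = 6 + 0 = 6
  B2 = MAX(6, -6) = 6
  D5 = MIN(6, 0) = 0
  G11 = MIN(-6, 0) = -6
  G3 = 0 - -6 = 6

Propagation after the edit:
  C8: runs — H2 0->-3; result 3.
  G9: runs — H2 0->-3; result 9.
  A1: runs — G9 6->9; result 6 (same value as before).
  A12: checked — values it read are unchanged (A1 unchanged); reused cached 6 without running.
  C11: runs — G9 6->9; result 9.
  A10: runs — C11 6->9; result -9.
  D9: runs — A10 -6->-9; C8 0->3; result 3.
  E10: runs — C8 0->3; G9 6->9; result -6 (same value as before).
  H3: runs — C8 0->3; result 9.
  B2: runs — H3 6->9; result 9.
  D5: runs — B2 6->9; C8 0->3; result 3.
  G11: runs — A10 -6->-9; D5 0->3; result -9.
  G3: runs — D9 0->3; G11 -6->-9; result 12.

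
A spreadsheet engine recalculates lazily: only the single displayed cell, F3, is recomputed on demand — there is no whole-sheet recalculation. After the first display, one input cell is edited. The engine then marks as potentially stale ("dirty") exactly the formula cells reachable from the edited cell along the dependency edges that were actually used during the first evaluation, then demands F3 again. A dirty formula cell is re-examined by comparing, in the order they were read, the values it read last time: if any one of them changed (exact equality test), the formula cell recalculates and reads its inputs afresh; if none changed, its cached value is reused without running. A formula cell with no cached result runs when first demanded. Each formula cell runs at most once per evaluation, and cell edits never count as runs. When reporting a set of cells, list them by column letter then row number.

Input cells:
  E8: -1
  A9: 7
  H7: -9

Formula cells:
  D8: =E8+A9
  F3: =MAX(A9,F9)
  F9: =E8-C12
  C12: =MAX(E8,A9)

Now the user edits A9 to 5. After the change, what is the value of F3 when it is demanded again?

First evaluation (everything demanded from the output):
  C12 = MAX(-1, 7) = 7
  F9 = -1 - 7 = -8
  F3 = MAX(7, -8) = 7

Propagation after the edit:
  C12: runs — A9 7->5; result 5.
  F9: runs — C12 7->5; result -6.
  F3: runs — A9 7->5; F9 -8->-6; result 5.

New value of F3: 5.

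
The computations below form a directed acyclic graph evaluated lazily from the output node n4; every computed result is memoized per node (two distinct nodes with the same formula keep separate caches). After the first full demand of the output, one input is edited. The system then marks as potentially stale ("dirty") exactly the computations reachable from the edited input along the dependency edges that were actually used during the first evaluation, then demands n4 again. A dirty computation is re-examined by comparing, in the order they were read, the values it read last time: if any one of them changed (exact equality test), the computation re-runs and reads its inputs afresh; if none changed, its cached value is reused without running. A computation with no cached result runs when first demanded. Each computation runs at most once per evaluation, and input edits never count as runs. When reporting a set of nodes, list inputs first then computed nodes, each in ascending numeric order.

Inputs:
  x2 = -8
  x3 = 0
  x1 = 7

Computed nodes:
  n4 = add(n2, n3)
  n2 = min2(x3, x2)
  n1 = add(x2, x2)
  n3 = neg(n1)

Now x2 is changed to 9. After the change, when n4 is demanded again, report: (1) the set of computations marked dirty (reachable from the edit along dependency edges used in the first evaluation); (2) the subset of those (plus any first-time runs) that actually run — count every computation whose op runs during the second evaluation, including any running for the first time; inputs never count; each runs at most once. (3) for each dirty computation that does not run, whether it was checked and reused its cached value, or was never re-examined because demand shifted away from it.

The edit dirties: n1, n2, n3, n4.
4 computations run: n1, n2, n3, n4.
No dirty computation escaped a run.

First demand of the output computes:
  n1 = add(-8, -8) = -16
  n2 = min2(0, -8) = -8
  n3 = neg(-16) = 16
  n4 = add(-8, 16) = 8

After the edit, cleaning proceeds:
  n1: a read changed (x2 -8->9; x2 -8->9) — executes, giving 18.
  n2: a read changed (x2 -8->9) — executes, giving 0.
  n3: a read changed (n1 -16->18) — executes, giving -18.
  n4: a read changed (n2 -8->0; n3 16->-18) — executes, giving -18.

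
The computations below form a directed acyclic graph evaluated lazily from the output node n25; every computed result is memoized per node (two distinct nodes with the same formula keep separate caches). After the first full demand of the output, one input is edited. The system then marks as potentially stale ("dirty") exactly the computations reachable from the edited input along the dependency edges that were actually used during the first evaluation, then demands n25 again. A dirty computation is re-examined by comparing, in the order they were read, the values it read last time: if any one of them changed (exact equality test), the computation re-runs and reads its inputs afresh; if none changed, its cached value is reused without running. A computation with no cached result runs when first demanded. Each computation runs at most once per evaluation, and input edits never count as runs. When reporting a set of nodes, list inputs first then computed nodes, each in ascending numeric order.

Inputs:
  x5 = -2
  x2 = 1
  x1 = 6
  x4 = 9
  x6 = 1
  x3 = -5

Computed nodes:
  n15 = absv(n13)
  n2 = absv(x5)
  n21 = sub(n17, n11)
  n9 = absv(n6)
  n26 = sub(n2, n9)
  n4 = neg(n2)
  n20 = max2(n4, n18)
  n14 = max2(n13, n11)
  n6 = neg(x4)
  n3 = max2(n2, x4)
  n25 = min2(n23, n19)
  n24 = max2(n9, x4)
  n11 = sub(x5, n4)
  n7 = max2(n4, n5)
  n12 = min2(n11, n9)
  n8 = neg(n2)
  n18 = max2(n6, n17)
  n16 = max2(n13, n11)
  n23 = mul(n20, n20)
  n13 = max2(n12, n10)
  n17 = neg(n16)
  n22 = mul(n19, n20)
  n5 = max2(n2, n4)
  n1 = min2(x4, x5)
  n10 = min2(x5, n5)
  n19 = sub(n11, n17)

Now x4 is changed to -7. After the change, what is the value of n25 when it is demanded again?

First demand of the output computes:
  n2 = absv(-2) = 2
  n4 = neg(2) = -2
  n5 = max2(2, -2) = 2
  n6 = neg(9) = -9
  n9 = absv(-9) = 9
  n10 = min2(-2, 2) = -2
  n11 = sub(-2, -2) = 0
  n12 = min2(0, 9) = 0
  n13 = max2(0, -2) = 0
  n16 = max2(0, 0) = 0
  n17 = neg(0) = 0
  n18 = max2(-9, 0) = 0
  n19 = sub(0, 0) = 0
  n20 = max2(-2, 0) = 0
  n23 = mul(0, 0) = 0
  n25 = min2(0, 0) = 0

After the edit, cleaning proceeds:
  n6: a read changed (x4 9->-7) — executes, giving 7.
  n9: a read changed (n6 -9->7) — executes, giving 7.
  n12: a read changed (n9 9->7) — executes, giving 0 — identical to its old value.
  n13: dirty, but its reads are unchanged (n12 unchanged, n10 unchanged); cached 0 stands.
  n16: dirty, but its reads are unchanged (n13 unchanged, n11 unchanged); cached 0 stands.
  n17: dirty, but its reads are unchanged (n16 unchanged); cached 0 stands.
  n18: a read changed (n6 -9->7) — executes, giving 7.
  n19: dirty, but its reads are unchanged (n11 unchanged, n17 unchanged); cached 0 stands.
  n20: a read changed (n18 0->7) — executes, giving 7.
  n23: a read changed (n20 0->7; n20 0->7) — executes, giving 49.
  n25: a read changed (n23 0->49) — executes, giving 0 — identical to its old value.

Note where the cutoff bites: n13 is checked, finds nothing changed, and keeps its cache.

Demanding n25 again yields 0.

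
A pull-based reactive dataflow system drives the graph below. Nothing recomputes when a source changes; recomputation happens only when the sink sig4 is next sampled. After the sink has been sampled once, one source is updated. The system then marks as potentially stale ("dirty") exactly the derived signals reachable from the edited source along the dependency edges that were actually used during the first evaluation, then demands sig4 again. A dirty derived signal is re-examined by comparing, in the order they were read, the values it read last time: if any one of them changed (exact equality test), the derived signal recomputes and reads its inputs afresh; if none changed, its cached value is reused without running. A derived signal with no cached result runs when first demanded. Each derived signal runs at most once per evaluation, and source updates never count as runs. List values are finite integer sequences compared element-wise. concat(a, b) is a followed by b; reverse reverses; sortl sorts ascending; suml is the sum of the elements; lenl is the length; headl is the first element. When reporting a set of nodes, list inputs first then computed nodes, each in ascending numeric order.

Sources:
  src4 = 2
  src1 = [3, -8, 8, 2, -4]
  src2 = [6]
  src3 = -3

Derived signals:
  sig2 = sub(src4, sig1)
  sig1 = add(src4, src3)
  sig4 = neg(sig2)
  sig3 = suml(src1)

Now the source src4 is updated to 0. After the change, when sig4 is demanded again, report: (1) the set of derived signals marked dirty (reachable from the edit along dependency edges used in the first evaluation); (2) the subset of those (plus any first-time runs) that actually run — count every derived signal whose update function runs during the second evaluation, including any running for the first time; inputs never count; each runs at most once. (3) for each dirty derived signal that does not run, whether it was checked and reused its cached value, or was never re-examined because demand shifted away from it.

Marked dirty: sig1, sig2, sig4.
Derived signals that run: sig1, sig2 — 2 in total.
Checked but reused from cache: sig4.
Key observation: the change is absorbed at sig2 — it re-runs but produces the same value, and the output's value is unchanged.

First evaluation (everything demanded from the output):
  sig1 = add(2, -3) = -1
  sig2 = sub(2, -1) = 3
  sig4 = neg(3) = -3

Propagation after the edit:
  sig1: runs — src4 2->0; result -3.
  sig2: runs — src4 2->0; sig1 -1->-3; result 3 (same value as before).
  sig4: checked — values it read are unchanged (sig2 unchanged); reused cached -3 without running.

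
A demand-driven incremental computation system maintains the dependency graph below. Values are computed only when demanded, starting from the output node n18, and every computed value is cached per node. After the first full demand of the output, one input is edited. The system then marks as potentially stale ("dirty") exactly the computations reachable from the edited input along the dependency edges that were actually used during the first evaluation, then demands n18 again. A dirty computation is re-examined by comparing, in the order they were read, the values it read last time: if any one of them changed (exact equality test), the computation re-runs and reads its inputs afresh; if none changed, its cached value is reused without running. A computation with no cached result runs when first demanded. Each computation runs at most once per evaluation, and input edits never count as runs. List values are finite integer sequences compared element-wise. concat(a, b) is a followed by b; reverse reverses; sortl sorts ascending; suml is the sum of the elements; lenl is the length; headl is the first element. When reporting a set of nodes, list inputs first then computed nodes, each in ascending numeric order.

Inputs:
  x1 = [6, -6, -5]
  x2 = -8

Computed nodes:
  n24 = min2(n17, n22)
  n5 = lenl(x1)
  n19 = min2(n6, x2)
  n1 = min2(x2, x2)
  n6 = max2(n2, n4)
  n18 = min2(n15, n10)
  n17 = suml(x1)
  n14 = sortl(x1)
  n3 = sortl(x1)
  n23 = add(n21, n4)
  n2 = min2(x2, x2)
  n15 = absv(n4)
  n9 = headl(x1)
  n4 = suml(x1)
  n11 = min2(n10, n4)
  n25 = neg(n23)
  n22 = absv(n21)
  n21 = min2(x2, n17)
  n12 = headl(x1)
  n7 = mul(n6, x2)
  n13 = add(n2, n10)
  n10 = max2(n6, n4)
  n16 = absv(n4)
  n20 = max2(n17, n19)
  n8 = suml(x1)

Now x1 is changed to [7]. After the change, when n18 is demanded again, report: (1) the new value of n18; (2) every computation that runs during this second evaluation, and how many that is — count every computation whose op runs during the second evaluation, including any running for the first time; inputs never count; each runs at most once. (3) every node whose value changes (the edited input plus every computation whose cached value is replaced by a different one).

New value of n18: 7.
Computations that run: n4, n6, n10, n15, n18 — 5 in total.
Values that change: x1, n4, n6, n10, n15, n18.

First evaluation (everything demanded from the output):
  n2 = min2(-8, -8) = -8
  n4 = suml([6, -6, -5]) = -5
  n6 = max2(-8, -5) = -5
  n10 = max2(-5, -5) = -5
  n15 = absv(-5) = 5
  n18 = min2(5, -5) = -5

Propagation after the edit:
  n4: runs — x1 [6, -6, -5]->[7]; result 7.
  n6: runs — n4 -5->7; result 7.
  n10: runs — n6 -5->7; n4 -5->7; result 7.
  n15: runs — n4 -5->7; result 7.
  n18: runs — n15 5->7; n10 -5->7; result 7.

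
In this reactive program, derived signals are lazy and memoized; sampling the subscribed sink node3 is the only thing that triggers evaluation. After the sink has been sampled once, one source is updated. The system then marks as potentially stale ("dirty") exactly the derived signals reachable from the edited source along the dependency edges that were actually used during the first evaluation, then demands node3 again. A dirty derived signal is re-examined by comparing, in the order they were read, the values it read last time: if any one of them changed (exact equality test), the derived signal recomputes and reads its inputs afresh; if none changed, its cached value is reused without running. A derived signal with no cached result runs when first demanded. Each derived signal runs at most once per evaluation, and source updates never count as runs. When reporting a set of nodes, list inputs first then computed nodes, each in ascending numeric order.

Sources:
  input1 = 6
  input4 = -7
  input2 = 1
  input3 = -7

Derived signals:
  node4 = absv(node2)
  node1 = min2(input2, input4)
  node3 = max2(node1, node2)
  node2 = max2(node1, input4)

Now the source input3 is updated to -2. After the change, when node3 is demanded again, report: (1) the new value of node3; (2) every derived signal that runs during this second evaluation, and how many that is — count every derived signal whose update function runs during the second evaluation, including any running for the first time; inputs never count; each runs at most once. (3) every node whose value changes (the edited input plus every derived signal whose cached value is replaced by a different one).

Demanding node3 again yields -7.
0 derived signals run: none.
The nodes whose values change: input3.
Note the shortcut — nothing in the graph depends on input3 at all, so no recomputation happens.

First demand of the output computes:
  node1 = min2(1, -7) = -7
  node2 = max2(-7, -7) = -7
  node3 = max2(-7, -7) = -7

After the edit, cleaning proceeds:
  no node depends on input3 at all; the second demand re-runs nothing.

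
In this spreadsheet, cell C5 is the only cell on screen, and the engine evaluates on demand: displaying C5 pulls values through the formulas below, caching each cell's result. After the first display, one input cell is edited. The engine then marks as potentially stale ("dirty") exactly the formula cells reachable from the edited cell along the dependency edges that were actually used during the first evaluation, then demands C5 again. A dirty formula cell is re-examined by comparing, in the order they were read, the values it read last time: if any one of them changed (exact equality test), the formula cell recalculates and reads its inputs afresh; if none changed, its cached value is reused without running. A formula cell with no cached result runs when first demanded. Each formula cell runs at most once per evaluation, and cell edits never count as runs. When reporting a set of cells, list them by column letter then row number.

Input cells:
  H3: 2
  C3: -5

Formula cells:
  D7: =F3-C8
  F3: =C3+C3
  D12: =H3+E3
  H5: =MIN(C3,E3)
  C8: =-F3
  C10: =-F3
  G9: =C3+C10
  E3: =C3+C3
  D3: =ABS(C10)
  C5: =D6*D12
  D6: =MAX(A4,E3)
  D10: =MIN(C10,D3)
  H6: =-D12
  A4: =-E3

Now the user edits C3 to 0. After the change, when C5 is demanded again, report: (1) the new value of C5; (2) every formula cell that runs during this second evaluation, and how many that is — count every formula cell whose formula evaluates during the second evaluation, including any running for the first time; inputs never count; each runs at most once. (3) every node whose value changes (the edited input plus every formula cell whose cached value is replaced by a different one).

C5 now evaluates to 0.
Run set: A4, C5, D6, D12, E3 (5 run).
Changed values: A4, C3, C5, D6, D12, E3.

Initial pass — values computed on the first demand:
  E3 = -5 + -5 = -10
  A4 = -(-10) = 10
  D6 = MAX(10, -10) = 10
  D12 = 2 + -10 = -8
  C5 = 10 * -8 = -80

Second demand — change propagation:
  E3: re-runs because C3 -5->0; C3 -5->0; new result 0.
  A4: re-runs because E3 -10->0; new result 0.
  D6: re-runs because A4 10->0; E3 -10->0; new result 0.
  D12: re-runs because E3 -10->0; new result 2.
  C5: re-runs because D6 10->0; D12 -8->2; new result 0.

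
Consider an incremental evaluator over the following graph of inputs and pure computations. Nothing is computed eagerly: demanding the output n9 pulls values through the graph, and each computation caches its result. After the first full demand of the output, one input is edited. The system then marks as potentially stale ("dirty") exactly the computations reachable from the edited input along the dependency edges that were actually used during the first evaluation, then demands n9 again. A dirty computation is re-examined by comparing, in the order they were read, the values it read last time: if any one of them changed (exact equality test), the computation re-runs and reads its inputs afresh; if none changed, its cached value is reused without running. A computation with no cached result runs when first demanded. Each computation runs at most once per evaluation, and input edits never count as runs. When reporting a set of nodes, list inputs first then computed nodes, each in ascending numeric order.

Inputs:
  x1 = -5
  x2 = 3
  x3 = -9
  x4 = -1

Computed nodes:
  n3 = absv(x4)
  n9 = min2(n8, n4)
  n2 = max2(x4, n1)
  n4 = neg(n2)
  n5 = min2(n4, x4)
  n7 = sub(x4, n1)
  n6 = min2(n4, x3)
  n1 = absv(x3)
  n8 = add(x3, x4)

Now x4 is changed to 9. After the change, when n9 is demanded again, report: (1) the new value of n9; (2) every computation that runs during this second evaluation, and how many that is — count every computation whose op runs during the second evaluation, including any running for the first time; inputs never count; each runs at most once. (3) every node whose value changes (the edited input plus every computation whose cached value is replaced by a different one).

n9 now evaluates to -9.
Run set: n2, n8, n9 (3 run).
Changed values: x4, n8, n9.
The important point: at n4 every value read last time is unchanged, so the dirty flag clears without a run.

Initial pass — values computed on the first demand:
  n1 = absv(-9) = 9
  n2 = max2(-1, 9) = 9
  n4 = neg(9) = -9
  n8 = add(-9, -1) = -10
  n9 = min2(-10, -9) = -10

Second demand — change propagation:
  n2: re-runs because x4 -1->9; new result 9 (unchanged).
  n4: re-examined; everything it read last time is the same (n2 unchanged) — cache -9 kept, no run.
  n8: re-runs because x4 -1->9; new result 0.
  n9: re-runs because n8 -10->0; new result -9.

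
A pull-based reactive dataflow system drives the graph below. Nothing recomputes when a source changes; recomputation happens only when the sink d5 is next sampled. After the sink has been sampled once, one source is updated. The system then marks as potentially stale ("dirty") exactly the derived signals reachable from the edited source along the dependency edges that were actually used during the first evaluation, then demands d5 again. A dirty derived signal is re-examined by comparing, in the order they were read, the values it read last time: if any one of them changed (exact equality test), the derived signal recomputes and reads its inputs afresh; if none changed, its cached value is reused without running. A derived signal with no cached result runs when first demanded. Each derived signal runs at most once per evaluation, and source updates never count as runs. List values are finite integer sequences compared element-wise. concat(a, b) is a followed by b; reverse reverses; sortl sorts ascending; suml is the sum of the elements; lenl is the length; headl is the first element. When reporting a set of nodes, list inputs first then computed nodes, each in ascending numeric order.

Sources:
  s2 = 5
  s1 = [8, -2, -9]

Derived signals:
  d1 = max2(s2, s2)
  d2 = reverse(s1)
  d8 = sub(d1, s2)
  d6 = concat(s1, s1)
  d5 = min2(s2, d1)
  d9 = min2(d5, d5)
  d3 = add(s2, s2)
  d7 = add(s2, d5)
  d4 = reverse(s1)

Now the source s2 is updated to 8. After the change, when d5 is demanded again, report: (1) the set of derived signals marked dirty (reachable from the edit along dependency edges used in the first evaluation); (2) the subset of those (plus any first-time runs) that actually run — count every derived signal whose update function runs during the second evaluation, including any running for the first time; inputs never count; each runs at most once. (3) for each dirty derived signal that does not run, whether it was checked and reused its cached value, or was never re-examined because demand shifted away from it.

Marked dirty: d1, d5.
Derived signals that run: d1, d5 — 2 in total.
Every dirty derived signal ran.

First evaluation (everything demanded from the output):
  d1 = max2(5, 5) = 5
  d5 = min2(5, 5) = 5

Propagation after the edit:
  d1: runs — s2 5->8; s2 5->8; result 8.
  d5: runs — s2 5->8; d1 5->8; result 8.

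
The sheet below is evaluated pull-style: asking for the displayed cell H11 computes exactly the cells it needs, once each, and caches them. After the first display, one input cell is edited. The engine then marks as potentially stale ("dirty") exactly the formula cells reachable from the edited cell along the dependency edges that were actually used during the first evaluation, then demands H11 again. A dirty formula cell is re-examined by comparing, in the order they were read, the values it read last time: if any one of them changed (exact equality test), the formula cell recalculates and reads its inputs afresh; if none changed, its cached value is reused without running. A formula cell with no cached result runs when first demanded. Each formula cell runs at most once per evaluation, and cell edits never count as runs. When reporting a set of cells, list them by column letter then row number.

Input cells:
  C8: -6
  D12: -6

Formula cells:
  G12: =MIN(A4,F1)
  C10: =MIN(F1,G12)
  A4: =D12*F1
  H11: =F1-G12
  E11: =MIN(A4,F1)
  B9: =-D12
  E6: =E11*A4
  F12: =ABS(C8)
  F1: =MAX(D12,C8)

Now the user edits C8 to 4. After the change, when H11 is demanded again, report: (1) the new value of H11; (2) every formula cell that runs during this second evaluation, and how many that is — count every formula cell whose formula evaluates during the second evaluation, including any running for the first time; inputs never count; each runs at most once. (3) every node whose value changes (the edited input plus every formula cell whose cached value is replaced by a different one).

Demanding H11 again yields 28.
4 formula cells run: A4, F1, G12, H11.
The nodes whose values change: A4, C8, F1, G12, H11.

First demand of the output computes:
  F1 = MAX(-6, -6) = -6
  A4 = -6 * -6 = 36
  G12 = MIN(36, -6) = -6
  H11 = -6 - -6 = 0

After the edit, cleaning proceeds:
  F1: a read changed (C8 -6->4) — executes, giving 4.
  A4: a read changed (F1 -6->4) — executes, giving -24.
  G12: a read changed (A4 36->-24; F1 -6->4) — executes, giving -24.
  H11: a read changed (F1 -6->4; G12 -6->-24) — executes, giving 28.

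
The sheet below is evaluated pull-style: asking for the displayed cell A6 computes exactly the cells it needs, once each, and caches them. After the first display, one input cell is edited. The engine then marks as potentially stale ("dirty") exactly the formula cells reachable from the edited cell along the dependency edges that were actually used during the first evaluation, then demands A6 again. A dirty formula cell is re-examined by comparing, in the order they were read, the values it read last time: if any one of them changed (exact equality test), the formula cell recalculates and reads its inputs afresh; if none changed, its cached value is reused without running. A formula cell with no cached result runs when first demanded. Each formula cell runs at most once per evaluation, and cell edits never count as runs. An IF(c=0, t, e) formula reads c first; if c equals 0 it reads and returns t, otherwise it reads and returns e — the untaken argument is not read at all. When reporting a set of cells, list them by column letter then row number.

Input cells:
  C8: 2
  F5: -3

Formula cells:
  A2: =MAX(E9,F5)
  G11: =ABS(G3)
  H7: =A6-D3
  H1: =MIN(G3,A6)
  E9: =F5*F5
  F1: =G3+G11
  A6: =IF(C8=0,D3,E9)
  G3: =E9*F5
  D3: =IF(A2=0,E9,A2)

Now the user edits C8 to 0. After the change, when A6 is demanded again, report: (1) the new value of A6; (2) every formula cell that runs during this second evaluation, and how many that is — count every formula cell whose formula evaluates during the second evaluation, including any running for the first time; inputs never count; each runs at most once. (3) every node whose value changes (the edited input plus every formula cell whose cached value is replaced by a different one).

Demanding A6 again yields 9.
3 formula cells run: A2, A6, D3.
The nodes whose values change: C8.
Note the branch switch — A2, D3 had no cache and run now for the first time.

First demand of the output computes:
  E9 = -3 * -3 = 9
  A6 = IF(C8=0: C8=2 -> else branch E9) = 9

After the edit, cleaning proceeds:
  A2: had never run; runs now, result 9.
  D3: had never run; runs now, result 9.
  A6: a read changed (C8 2->0) — executes, giving 9 — identical to its old value.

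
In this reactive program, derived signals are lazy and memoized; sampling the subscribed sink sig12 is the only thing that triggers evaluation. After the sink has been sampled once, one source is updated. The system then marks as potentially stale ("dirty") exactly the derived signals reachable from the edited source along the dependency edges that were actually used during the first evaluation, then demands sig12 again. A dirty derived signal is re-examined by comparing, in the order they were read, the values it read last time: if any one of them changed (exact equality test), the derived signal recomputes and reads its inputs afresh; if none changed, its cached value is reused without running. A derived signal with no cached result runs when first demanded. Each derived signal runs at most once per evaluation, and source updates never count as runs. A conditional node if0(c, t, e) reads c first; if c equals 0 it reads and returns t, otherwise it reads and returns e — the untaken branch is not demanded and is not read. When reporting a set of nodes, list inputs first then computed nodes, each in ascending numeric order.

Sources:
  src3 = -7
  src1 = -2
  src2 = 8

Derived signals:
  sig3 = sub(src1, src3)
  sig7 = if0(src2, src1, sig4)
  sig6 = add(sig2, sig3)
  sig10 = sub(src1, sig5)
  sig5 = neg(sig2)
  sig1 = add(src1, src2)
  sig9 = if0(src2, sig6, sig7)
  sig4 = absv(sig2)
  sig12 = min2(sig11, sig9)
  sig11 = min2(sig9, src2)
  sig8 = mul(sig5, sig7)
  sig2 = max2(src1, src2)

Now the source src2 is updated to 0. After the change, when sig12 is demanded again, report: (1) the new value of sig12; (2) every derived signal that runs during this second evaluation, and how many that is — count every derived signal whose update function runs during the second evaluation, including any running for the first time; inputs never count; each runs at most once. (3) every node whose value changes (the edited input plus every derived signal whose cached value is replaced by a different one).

First demand of the output computes:
  sig2 = max2(-2, 8) = 8
  sig4 = absv(8) = 8
  sig7 = if0(src2=8 -> else branch sig4) = 8
  sig9 = if0(src2=8 -> else branch sig7) = 8
  sig11 = min2(8, 8) = 8
  sig12 = min2(8, 8) = 8

After the edit, cleaning proceeds:
  sig2: a read changed (src2 8->0) — executes, giving 0.
  sig3: had never run; runs now, result 5.
  sig4: stays stale; no demand reaches it after the flip.
  sig6: had never run; runs now, result 5.
  sig7: stays stale; no demand reaches it after the flip.
  sig9: a read changed (src2 8->0) — executes, giving 5.
  sig11: a read changed (sig9 8->5; src2 8->0) — executes, giving 0.
  sig12: a read changed (sig11 8->0; sig9 8->5) — executes, giving 0.

Note the branch switch — demand abandons sig4, sig7, which are never re-examined.

Demanding sig12 again yields 0.
6 derived signals run: sig2, sig3, sig6, sig9, sig11, sig12.
The nodes whose values change: src2, sig2, sig9, sig11, sig12.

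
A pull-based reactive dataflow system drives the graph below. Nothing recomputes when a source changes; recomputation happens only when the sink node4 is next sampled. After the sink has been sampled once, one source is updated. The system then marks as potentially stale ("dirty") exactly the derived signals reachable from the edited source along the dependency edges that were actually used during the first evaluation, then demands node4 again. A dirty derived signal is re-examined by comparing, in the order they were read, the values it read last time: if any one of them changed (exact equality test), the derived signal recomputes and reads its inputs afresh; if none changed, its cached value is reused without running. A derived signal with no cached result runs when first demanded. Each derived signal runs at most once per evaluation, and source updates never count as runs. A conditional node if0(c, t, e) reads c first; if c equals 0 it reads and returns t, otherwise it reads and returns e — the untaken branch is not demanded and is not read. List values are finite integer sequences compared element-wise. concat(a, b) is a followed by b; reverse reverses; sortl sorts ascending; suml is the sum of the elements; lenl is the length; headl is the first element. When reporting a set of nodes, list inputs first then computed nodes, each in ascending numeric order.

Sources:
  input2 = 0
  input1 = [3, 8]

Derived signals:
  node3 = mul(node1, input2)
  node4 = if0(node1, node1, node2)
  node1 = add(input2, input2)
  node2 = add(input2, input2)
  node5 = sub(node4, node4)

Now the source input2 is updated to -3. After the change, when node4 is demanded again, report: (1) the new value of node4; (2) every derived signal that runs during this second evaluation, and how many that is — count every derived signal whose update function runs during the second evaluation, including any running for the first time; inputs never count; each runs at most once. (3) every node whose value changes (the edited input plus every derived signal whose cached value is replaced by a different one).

New value of node4: -6.
Derived signals that run: node1, node2, node4 — 3 in total.
Values that change: input2, node1, node4.
Key observation: a condition flipped, so demand reaches new nodes — node2 runs for the first time.

First evaluation (everything demanded from the output):
  node1 = add(0, 0) = 0
  node4 = if0(node1=0 -> then branch node1) = 0

Propagation after the edit:
  node1: runs — input2 0->-3; input2 0->-3; result -6.
  node2: demanded for the first time — runs, produces -6.
  node4: runs — node1 0->-6; node1 0->-6; result -6.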